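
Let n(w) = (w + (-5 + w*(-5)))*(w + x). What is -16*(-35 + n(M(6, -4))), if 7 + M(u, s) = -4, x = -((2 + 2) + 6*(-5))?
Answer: -8800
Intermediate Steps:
x = 26 (x = -(4 - 30) = -1*(-26) = 26)
M(u, s) = -11 (M(u, s) = -7 - 4 = -11)
n(w) = (-5 - 4*w)*(26 + w) (n(w) = (w + (-5 + w*(-5)))*(w + 26) = (w + (-5 - 5*w))*(26 + w) = (-5 - 4*w)*(26 + w))
-16*(-35 + n(M(6, -4))) = -16*(-35 + (-130 - 109*(-11) - 4*(-11)²)) = -16*(-35 + (-130 + 1199 - 4*121)) = -16*(-35 + (-130 + 1199 - 484)) = -16*(-35 + 585) = -16*550 = -8800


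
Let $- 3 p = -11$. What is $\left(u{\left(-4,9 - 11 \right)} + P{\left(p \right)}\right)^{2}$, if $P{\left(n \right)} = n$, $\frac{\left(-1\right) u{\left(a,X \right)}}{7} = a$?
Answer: $\frac{9025}{9} \approx 1002.8$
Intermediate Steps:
$u{\left(a,X \right)} = - 7 a$
$p = \frac{11}{3}$ ($p = \left(- \frac{1}{3}\right) \left(-11\right) = \frac{11}{3} \approx 3.6667$)
$\left(u{\left(-4,9 - 11 \right)} + P{\left(p \right)}\right)^{2} = \left(\left(-7\right) \left(-4\right) + \frac{11}{3}\right)^{2} = \left(28 + \frac{11}{3}\right)^{2} = \left(\frac{95}{3}\right)^{2} = \frac{9025}{9}$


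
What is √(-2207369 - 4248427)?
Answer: 2*I*√1613949 ≈ 2540.8*I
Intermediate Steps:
√(-2207369 - 4248427) = √(-6455796) = 2*I*√1613949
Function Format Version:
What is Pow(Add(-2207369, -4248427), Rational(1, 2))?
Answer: Mul(2, I, Pow(1613949, Rational(1, 2))) ≈ Mul(2540.8, I)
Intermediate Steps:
Pow(Add(-2207369, -4248427), Rational(1, 2)) = Pow(-6455796, Rational(1, 2)) = Mul(2, I, Pow(1613949, Rational(1, 2)))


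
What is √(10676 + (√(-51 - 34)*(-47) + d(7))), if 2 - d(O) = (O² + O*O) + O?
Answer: √(10573 - 47*I*√85) ≈ 102.85 - 2.1066*I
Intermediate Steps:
d(O) = 2 - O - 2*O² (d(O) = 2 - ((O² + O*O) + O) = 2 - ((O² + O²) + O) = 2 - (2*O² + O) = 2 - (O + 2*O²) = 2 + (-O - 2*O²) = 2 - O - 2*O²)
√(10676 + (√(-51 - 34)*(-47) + d(7))) = √(10676 + (√(-51 - 34)*(-47) + (2 - 1*7 - 2*7²))) = √(10676 + (√(-85)*(-47) + (2 - 7 - 2*49))) = √(10676 + ((I*√85)*(-47) + (2 - 7 - 98))) = √(10676 + (-47*I*√85 - 103)) = √(10676 + (-103 - 47*I*√85)) = √(10573 - 47*I*√85)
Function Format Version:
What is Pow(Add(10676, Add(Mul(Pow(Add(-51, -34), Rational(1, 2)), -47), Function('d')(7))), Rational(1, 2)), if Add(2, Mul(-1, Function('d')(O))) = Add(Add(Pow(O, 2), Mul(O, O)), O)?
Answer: Pow(Add(10573, Mul(-47, I, Pow(85, Rational(1, 2)))), Rational(1, 2)) ≈ Add(102.85, Mul(-2.1066, I))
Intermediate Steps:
Function('d')(O) = Add(2, Mul(-1, O), Mul(-2, Pow(O, 2))) (Function('d')(O) = Add(2, Mul(-1, Add(Add(Pow(O, 2), Mul(O, O)), O))) = Add(2, Mul(-1, Add(Add(Pow(O, 2), Pow(O, 2)), O))) = Add(2, Mul(-1, Add(Mul(2, Pow(O, 2)), O))) = Add(2, Mul(-1, Add(O, Mul(2, Pow(O, 2))))) = Add(2, Add(Mul(-1, O), Mul(-2, Pow(O, 2)))) = Add(2, Mul(-1, O), Mul(-2, Pow(O, 2))))
Pow(Add(10676, Add(Mul(Pow(Add(-51, -34), Rational(1, 2)), -47), Function('d')(7))), Rational(1, 2)) = Pow(Add(10676, Add(Mul(Pow(Add(-51, -34), Rational(1, 2)), -47), Add(2, Mul(-1, 7), Mul(-2, Pow(7, 2))))), Rational(1, 2)) = Pow(Add(10676, Add(Mul(Pow(-85, Rational(1, 2)), -47), Add(2, -7, Mul(-2, 49)))), Rational(1, 2)) = Pow(Add(10676, Add(Mul(Mul(I, Pow(85, Rational(1, 2))), -47), Add(2, -7, -98))), Rational(1, 2)) = Pow(Add(10676, Add(Mul(-47, I, Pow(85, Rational(1, 2))), -103)), Rational(1, 2)) = Pow(Add(10676, Add(-103, Mul(-47, I, Pow(85, Rational(1, 2))))), Rational(1, 2)) = Pow(Add(10573, Mul(-47, I, Pow(85, Rational(1, 2)))), Rational(1, 2))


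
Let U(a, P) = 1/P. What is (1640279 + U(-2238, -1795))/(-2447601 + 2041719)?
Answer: -1472150402/364279095 ≈ -4.0413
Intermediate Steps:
(1640279 + U(-2238, -1795))/(-2447601 + 2041719) = (1640279 + 1/(-1795))/(-2447601 + 2041719) = (1640279 - 1/1795)/(-405882) = (2944300804/1795)*(-1/405882) = -1472150402/364279095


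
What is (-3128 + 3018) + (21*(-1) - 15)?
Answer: -146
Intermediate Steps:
(-3128 + 3018) + (21*(-1) - 15) = -110 + (-21 - 15) = -110 - 36 = -146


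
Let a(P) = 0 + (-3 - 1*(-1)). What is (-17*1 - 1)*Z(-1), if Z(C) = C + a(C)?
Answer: 54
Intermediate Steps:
a(P) = -2 (a(P) = 0 + (-3 + 1) = 0 - 2 = -2)
Z(C) = -2 + C (Z(C) = C - 2 = -2 + C)
(-17*1 - 1)*Z(-1) = (-17*1 - 1)*(-2 - 1) = (-17 - 1)*(-3) = -18*(-3) = 54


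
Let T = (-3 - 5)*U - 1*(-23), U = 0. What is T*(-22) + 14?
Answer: -492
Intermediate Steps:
T = 23 (T = (-3 - 5)*0 - 1*(-23) = -8*0 + 23 = 0 + 23 = 23)
T*(-22) + 14 = 23*(-22) + 14 = -506 + 14 = -492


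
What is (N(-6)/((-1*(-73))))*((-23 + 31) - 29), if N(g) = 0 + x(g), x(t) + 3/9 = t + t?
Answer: 259/73 ≈ 3.5479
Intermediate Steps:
x(t) = -1/3 + 2*t (x(t) = -1/3 + (t + t) = -1/3 + 2*t)
N(g) = -1/3 + 2*g (N(g) = 0 + (-1/3 + 2*g) = -1/3 + 2*g)
(N(-6)/((-1*(-73))))*((-23 + 31) - 29) = ((-1/3 + 2*(-6))/((-1*(-73))))*((-23 + 31) - 29) = ((-1/3 - 12)/73)*(8 - 29) = ((1/73)*(-37/3))*(-21) = -37/219*(-21) = 259/73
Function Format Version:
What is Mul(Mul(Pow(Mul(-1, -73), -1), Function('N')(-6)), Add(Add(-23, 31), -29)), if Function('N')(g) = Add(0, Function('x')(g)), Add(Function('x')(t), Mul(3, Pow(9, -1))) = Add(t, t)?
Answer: Rational(259, 73) ≈ 3.5479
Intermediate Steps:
Function('x')(t) = Add(Rational(-1, 3), Mul(2, t)) (Function('x')(t) = Add(Rational(-1, 3), Add(t, t)) = Add(Rational(-1, 3), Mul(2, t)))
Function('N')(g) = Add(Rational(-1, 3), Mul(2, g)) (Function('N')(g) = Add(0, Add(Rational(-1, 3), Mul(2, g))) = Add(Rational(-1, 3), Mul(2, g)))
Mul(Mul(Pow(Mul(-1, -73), -1), Function('N')(-6)), Add(Add(-23, 31), -29)) = Mul(Mul(Pow(Mul(-1, -73), -1), Add(Rational(-1, 3), Mul(2, -6))), Add(Add(-23, 31), -29)) = Mul(Mul(Pow(73, -1), Add(Rational(-1, 3), -12)), Add(8, -29)) = Mul(Mul(Rational(1, 73), Rational(-37, 3)), -21) = Mul(Rational(-37, 219), -21) = Rational(259, 73)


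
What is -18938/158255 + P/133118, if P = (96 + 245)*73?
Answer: 1418453031/21066589090 ≈ 0.067332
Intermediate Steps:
P = 24893 (P = 341*73 = 24893)
-18938/158255 + P/133118 = -18938/158255 + 24893/133118 = 1418453031/21066589090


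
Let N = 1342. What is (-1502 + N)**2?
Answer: 25600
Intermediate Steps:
(-1502 + N)**2 = (-1502 + 1342)**2 = (-160)**2 = 25600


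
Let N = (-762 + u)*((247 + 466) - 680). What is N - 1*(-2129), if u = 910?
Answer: 7013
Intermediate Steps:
N = 4884 (N = (-762 + 910)*((247 + 466) - 680) = 148*(713 - 680) = 148*33 = 4884)
N - 1*(-2129) = 4884 - 1*(-2129) = 4884 + 2129 = 7013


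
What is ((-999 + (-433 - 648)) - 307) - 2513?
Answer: -4900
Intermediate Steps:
((-999 + (-433 - 648)) - 307) - 2513 = ((-999 - 1081) - 307) - 2513 = (-2080 - 307) - 2513 = -2387 - 2513 = -4900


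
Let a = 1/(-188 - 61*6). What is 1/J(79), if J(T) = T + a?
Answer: 554/43765 ≈ 0.012659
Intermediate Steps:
a = -1/554 (a = 1/(-188 - 366) = 1/(-554) = -1/554 ≈ -0.0018051)
J(T) = -1/554 + T (J(T) = T - 1/554 = -1/554 + T)
1/J(79) = 1/(-1/554 + 79) = 1/(43765/554) = 554/43765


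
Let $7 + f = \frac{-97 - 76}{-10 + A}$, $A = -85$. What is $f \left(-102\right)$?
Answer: $\frac{50184}{95} \approx 528.25$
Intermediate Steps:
$f = - \frac{492}{95}$ ($f = -7 + \frac{-97 - 76}{-10 - 85} = -7 - \frac{173}{-95} = -7 - - \frac{173}{95} = -7 + \frac{173}{95} = - \frac{492}{95} \approx -5.1789$)
$f \left(-102\right) = \left(- \frac{492}{95}\right) \left(-102\right) = \frac{50184}{95}$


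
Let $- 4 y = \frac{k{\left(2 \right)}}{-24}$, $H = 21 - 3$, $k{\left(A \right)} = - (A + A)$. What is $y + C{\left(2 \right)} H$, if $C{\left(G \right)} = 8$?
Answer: $\frac{3455}{24} \approx 143.96$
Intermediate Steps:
$k{\left(A \right)} = - 2 A$
$H = 18$ ($H = 21 - 3 = 18$)
$y = - \frac{1}{24}$ ($y = - \frac{\left(-2\right) 2 \frac{1}{-24}}{4} = - \frac{\left(-4\right) \left(- \frac{1}{24}\right)}{4} = \left(- \frac{1}{4}\right) \frac{1}{6} = - \frac{1}{24} \approx -0.041667$)
$y + C{\left(2 \right)} H = - \frac{1}{24} + 8 \cdot 18 = - \frac{1}{24} + 144 = \frac{3455}{24}$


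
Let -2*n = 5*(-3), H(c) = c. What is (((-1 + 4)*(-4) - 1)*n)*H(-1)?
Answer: 195/2 ≈ 97.500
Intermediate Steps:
n = 15/2 (n = -5*(-3)/2 = -1/2*(-15) = 15/2 ≈ 7.5000)
(((-1 + 4)*(-4) - 1)*n)*H(-1) = (((-1 + 4)*(-4) - 1)*(15/2))*(-1) = ((3*(-4) - 1)*(15/2))*(-1) = ((-12 - 1)*(15/2))*(-1) = -13*15/2*(-1) = -195/2*(-1) = 195/2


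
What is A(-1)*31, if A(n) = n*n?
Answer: 31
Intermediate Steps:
A(n) = n**2
A(-1)*31 = (-1)**2*31 = 1*31 = 31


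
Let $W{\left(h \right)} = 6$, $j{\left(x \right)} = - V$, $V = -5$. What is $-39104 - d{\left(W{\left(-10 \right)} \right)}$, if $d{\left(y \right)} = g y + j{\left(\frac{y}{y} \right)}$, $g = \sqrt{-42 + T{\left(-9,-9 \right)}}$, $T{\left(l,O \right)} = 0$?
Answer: $-39109 - 6 i \sqrt{42} \approx -39109.0 - 38.884 i$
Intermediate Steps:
$j{\left(x \right)} = 5$ ($j{\left(x \right)} = \left(-1\right) \left(-5\right) = 5$)
$g = i \sqrt{42}$ ($g = \sqrt{-42 + 0} = \sqrt{-42} = i \sqrt{42} \approx 6.4807 i$)
$d{\left(y \right)} = 5 + i y \sqrt{42}$ ($d{\left(y \right)} = i \sqrt{42} y + 5 = i y \sqrt{42} + 5 = 5 + i y \sqrt{42}$)
$-39104 - d{\left(W{\left(-10 \right)} \right)} = -39104 - \left(5 + i 6 \sqrt{42}\right) = -39104 - \left(5 + 6 i \sqrt{42}\right) = -39109 - 6 i \sqrt{42}$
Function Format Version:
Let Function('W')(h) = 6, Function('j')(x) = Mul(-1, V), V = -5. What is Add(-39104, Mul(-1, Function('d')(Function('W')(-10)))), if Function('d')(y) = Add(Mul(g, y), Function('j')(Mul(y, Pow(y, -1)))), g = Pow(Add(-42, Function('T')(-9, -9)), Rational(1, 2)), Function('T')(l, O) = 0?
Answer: Add(-39109, Mul(-6, I, Pow(42, Rational(1, 2)))) ≈ Add(-39109., Mul(-38.884, I))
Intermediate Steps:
Function('j')(x) = 5 (Function('j')(x) = Mul(-1, -5) = 5)
g = Mul(I, Pow(42, Rational(1, 2))) (g = Pow(Add(-42, 0), Rational(1, 2)) = Pow(-42, Rational(1, 2)) = Mul(I, Pow(42, Rational(1, 2))) ≈ Mul(6.4807, I))
Function('d')(y) = Add(5, Mul(I, y, Pow(42, Rational(1, 2)))) (Function('d')(y) = Add(Mul(Mul(I, Pow(42, Rational(1, 2))), y), 5) = Add(Mul(I, y, Pow(42, Rational(1, 2))), 5) = Add(5, Mul(I, y, Pow(42, Rational(1, 2)))))
Add(-39104, Mul(-1, Function('d')(Function('W')(-10)))) = Add(-39104, Mul(-1, Add(5, Mul(I, 6, Pow(42, Rational(1, 2)))))) = Add(-39104, Mul(-1, Add(5, Mul(6, I, Pow(42, Rational(1, 2)))))) = Add(-39104, Add(-5, Mul(-6, I, Pow(42, Rational(1, 2))))) = Add(-39109, Mul(-6, I, Pow(42, Rational(1, 2))))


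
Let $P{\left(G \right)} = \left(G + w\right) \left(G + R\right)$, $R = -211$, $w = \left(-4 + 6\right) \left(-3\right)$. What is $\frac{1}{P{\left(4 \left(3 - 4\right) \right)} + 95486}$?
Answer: $\frac{1}{97636} \approx 1.0242 \cdot 10^{-5}$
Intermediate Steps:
$w = -6$ ($w = 2 \left(-3\right) = -6$)
$P{\left(G \right)} = \left(-211 + G\right) \left(-6 + G\right)$ ($P{\left(G \right)} = \left(G - 6\right) \left(G - 211\right) = \left(-6 + G\right) \left(-211 + G\right) = \left(-211 + G\right) \left(-6 + G\right)$)
$\frac{1}{P{\left(4 \left(3 - 4\right) \right)} + 95486} = \frac{1}{\left(1266 + \left(4 \left(3 - 4\right)\right)^{2} - 217 \cdot 4 \left(3 - 4\right)\right) + 95486} = \frac{1}{\left(1266 + \left(4 \left(-1\right)\right)^{2} - 217 \cdot 4 \left(-1\right)\right) + 95486} = \frac{1}{\left(1266 + \left(-4\right)^{2} - -868\right) + 95486} = \frac{1}{\left(1266 + 16 + 868\right) + 95486} = \frac{1}{2150 + 95486} = \frac{1}{97636}$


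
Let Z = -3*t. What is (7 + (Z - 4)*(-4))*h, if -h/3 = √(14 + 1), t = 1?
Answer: -105*√15 ≈ -406.66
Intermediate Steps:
h = -3*√15 (h = -3*√(14 + 1) = -3*√15 ≈ -11.619)
Z = -3 (Z = -3*1 = -3)
(7 + (Z - 4)*(-4))*h = (7 + (-3 - 4)*(-4))*(-3*√15) = (7 - 7*(-4))*(-3*√15) = (7 + 28)*(-3*√15) = 35*(-3*√15) = -105*√15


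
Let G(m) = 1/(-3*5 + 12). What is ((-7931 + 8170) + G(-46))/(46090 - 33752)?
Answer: 358/18507 ≈ 0.019344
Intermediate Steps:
G(m) = -1/3 (G(m) = 1/(-15 + 12) = 1/(-3) = -1/3)
((-7931 + 8170) + G(-46))/(46090 - 33752) = ((-7931 + 8170) - 1/3)/(46090 - 33752) = (239 - 1/3)/12338 = (716/3)*(1/12338) = 358/18507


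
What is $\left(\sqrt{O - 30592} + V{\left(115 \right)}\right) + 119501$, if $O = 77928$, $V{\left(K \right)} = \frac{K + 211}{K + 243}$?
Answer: $\frac{21390842}{179} + 2 \sqrt{11834} \approx 1.1972 \cdot 10^{5}$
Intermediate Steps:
$V{\left(K \right)} = \frac{211 + K}{243 + K}$
$\left(\sqrt{O - 30592} + V{\left(115 \right)}\right) + 119501 = \left(\sqrt{77928 - 30592} + \frac{211 + 115}{243 + 115}\right) + 119501 = \left(\sqrt{47336} + \frac{1}{358} \cdot 326\right) + 119501 = \left(2 \sqrt{11834} + \frac{1}{358} \cdot 326\right) + 119501 = \left(2 \sqrt{11834} + \frac{163}{179}\right) + 119501 = \left(\frac{163}{179} + 2 \sqrt{11834}\right) + 119501 = \frac{21390842}{179} + 2 \sqrt{11834}$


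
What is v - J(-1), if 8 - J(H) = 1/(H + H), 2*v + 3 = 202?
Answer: 91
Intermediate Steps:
v = 199/2 (v = -3/2 + (½)*202 = -3/2 + 101 = 199/2 ≈ 99.500)
J(H) = 8 - 1/(2*H) (J(H) = 8 - 1/(H + H) = 8 - 1/(2*H))
v - J(-1) = 199/2 - (8 - ½/(-1)) = 199/2 - (8 - ½*(-1)) = 199/2 - (8 + ½) = 199/2 - 1*17/2 = 199/2 - 17/2 = 91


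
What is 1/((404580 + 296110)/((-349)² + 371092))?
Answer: 492893/700690 ≈ 0.70344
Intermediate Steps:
1/((404580 + 296110)/((-349)² + 371092)) = 1/(700690/(121801 + 371092)) = 1/(700690/492893) = 492893/700690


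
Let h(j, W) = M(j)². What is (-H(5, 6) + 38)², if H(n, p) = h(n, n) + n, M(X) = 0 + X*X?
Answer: 350464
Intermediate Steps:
M(X) = X² (M(X) = 0 + X² = X²)
h(j, W) = j⁴ (h(j, W) = (j²)² = j⁴)
H(n, p) = n + n⁴ (H(n, p) = n⁴ + n = n + n⁴)
(-H(5, 6) + 38)² = (-(5 + 5⁴) + 38)² = (-(5 + 625) + 38)² = (-1*630 + 38)² = (-630 + 38)² = (-592)² = 350464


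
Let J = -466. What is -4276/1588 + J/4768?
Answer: -2640997/946448 ≈ -2.7904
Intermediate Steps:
-4276/1588 + J/4768 = -4276/1588 - 466/4768 = -4276*1/1588 - 466*1/4768 = -1069/397 - 233/2384 = -2640997/946448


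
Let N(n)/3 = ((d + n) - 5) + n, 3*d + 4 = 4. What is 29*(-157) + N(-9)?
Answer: -4622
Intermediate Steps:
d = 0 (d = -4/3 + (⅓)*4 = -4/3 + 4/3 = 0)
N(n) = -15 + 6*n (N(n) = 3*(((0 + n) - 5) + n) = 3*((n - 5) + n) = 3*((-5 + n) + n) = 3*(-5 + 2*n) = -15 + 6*n)
29*(-157) + N(-9) = 29*(-157) + (-15 + 6*(-9)) = -4553 + (-15 - 54) = -4553 - 69 = -4622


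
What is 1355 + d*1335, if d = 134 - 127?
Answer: 10700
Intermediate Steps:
d = 7
1355 + d*1335 = 1355 + 7*1335 = 1355 + 9345 = 10700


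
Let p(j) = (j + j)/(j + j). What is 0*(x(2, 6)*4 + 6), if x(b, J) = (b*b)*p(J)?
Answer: 0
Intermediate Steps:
p(j) = 1 (p(j) = (2*j)/((2*j)) = (2*j)*(1/(2*j)) = 1)
x(b, J) = b² (x(b, J) = (b*b)*1 = b²*1 = b²)
0*(x(2, 6)*4 + 6) = 0*(2²*4 + 6) = 0*(4*4 + 6) = 0*(16 + 6) = 0*22 = 0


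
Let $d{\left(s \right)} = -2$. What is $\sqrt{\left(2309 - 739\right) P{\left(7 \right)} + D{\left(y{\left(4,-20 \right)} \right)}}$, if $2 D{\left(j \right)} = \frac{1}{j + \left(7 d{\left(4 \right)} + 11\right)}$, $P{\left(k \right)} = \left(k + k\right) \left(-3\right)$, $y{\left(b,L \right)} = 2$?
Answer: $\frac{i \sqrt{263762}}{2} \approx 256.79 i$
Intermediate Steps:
$P{\left(k \right)} = - 6 k$ ($P{\left(k \right)} = 2 k \left(-3\right) = - 6 k$)
$D{\left(j \right)} = \frac{1}{2 \left(-3 + j\right)}$ ($D{\left(j \right)} = \frac{1}{2 \left(j + \left(7 \left(-2\right) + 11\right)\right)} = \frac{1}{2 \left(j + \left(-14 + 11\right)\right)} = \frac{1}{2 \left(j - 3\right)} = \frac{1}{2 \left(-3 + j\right)}$)
$\sqrt{\left(2309 - 739\right) P{\left(7 \right)} + D{\left(y{\left(4,-20 \right)} \right)}} = \sqrt{\left(2309 - 739\right) \left(\left(-6\right) 7\right) + \frac{1}{2 \left(-3 + 2\right)}} = \sqrt{\left(2309 - 739\right) \left(-42\right) + \frac{1}{2 \left(-1\right)}} = \sqrt{1570 \left(-42\right) + \frac{1}{2} \left(-1\right)} = \sqrt{-65940 - \frac{1}{2}} = \sqrt{- \frac{131881}{2}} = \frac{i \sqrt{263762}}{2}$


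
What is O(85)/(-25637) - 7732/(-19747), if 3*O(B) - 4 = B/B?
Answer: 19179907/48992307 ≈ 0.39149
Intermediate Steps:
O(B) = 5/3 (O(B) = 4/3 + (B/B)/3 = 4/3 + (⅓)*1 = 4/3 + ⅓ = 5/3)
O(85)/(-25637) - 7732/(-19747) = (5/3)/(-25637) - 7732/(-19747) = (5/3)*(-1/25637) - 7732*(-1/19747) = -5/76911 + 7732/19747 = 19179907/48992307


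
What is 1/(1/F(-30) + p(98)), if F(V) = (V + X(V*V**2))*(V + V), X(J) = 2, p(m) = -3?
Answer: -1680/5039 ≈ -0.33340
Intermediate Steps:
F(V) = 2*V*(2 + V) (F(V) = (V + 2)*(V + V) = (2 + V)*(2*V) = 2*V*(2 + V))
1/(1/F(-30) + p(98)) = 1/(1/(2*(-30)*(2 - 30)) - 3) = 1/(1/(2*(-30)*(-28)) - 3) = 1/(1/1680 - 3) = 1/(-5039/1680) = -1680/5039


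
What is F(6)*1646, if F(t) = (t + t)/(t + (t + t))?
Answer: 3292/3 ≈ 1097.3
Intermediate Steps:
F(t) = ⅔ (F(t) = (2*t)/(t + 2*t) = (2*t)/((3*t)) = (2*t)*(1/(3*t)) = ⅔)
F(6)*1646 = (⅔)*1646 = 3292/3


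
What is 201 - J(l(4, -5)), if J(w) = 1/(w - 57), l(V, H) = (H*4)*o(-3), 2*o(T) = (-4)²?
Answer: 43618/217 ≈ 201.00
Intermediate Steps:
o(T) = 8 (o(T) = (½)*(-4)² = (½)*16 = 8)
l(V, H) = 32*H (l(V, H) = (H*4)*8 = (4*H)*8 = 32*H)
J(w) = 1/(-57 + w)
201 - J(l(4, -5)) = 201 - 1/(-57 + 32*(-5)) = 201 - 1/(-57 - 160) = 201 - 1/(-217) = 201 - 1*(-1/217) = 201 + 1/217 = 43618/217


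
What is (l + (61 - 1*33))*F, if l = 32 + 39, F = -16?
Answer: -1584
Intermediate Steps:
l = 71
(l + (61 - 1*33))*F = (71 + (61 - 1*33))*(-16) = (71 + (61 - 33))*(-16) = (71 + 28)*(-16) = 99*(-16) = -1584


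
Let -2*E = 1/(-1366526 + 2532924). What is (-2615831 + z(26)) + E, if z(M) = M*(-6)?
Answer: -6102564009653/2332796 ≈ -2.6160e+6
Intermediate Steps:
z(M) = -6*M
E = -1/2332796 (E = -1/(2*(-1366526 + 2532924)) = -1/2/1166398 = -1/2*1/1166398 = -1/2332796 ≈ -4.2867e-7)
(-2615831 + z(26)) + E = (-2615831 - 6*26) - 1/2332796 = (-2615831 - 156) - 1/2332796 = -2615987 - 1/2332796 = -6102564009653/2332796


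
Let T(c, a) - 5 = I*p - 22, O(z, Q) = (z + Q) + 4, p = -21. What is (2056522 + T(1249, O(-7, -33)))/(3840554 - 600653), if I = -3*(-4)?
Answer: 2056253/3239901 ≈ 0.63467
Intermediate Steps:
I = 12
O(z, Q) = 4 + Q + z (O(z, Q) = (Q + z) + 4 = 4 + Q + z)
T(c, a) = -269 (T(c, a) = 5 + (12*(-21) - 22) = 5 + (-252 - 22) = 5 - 274 = -269)
(2056522 + T(1249, O(-7, -33)))/(3840554 - 600653) = (2056522 - 269)/(3840554 - 600653) = 2056253/3239901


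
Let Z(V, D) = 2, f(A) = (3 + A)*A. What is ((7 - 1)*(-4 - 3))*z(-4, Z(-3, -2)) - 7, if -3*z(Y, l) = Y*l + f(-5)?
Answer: 21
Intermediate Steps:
f(A) = A*(3 + A)
z(Y, l) = -10/3 - Y*l/3 (z(Y, l) = -(Y*l - 5*(3 - 5))/3 = -(Y*l - 5*(-2))/3 = -(Y*l + 10)/3 = -(10 + Y*l)/3 = -10/3 - Y*l/3)
((7 - 1)*(-4 - 3))*z(-4, Z(-3, -2)) - 7 = ((7 - 1)*(-4 - 3))*(-10/3 - ⅓*(-4)*2) - 7 = (6*(-7))*(-10/3 + 8/3) - 7 = -42*(-⅔) - 7 = 28 - 7 = 21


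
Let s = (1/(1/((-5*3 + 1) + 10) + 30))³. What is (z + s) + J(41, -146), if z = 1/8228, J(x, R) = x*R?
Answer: -4882282968513/815616956 ≈ -5986.0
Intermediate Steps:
J(x, R) = R*x
s = 64/1685159 (s = (1/(1/((-15 + 1) + 10) + 30))³ = (1/(1/(-14 + 10) + 30))³ = (1/(1/(-4) + 30))³ = (1/(-¼ + 30))³ = (1/(119/4))³ = (4/119)³ = 64/1685159 ≈ 3.7979e-5)
z = 1/8228 ≈ 0.00012154
(z + s) + J(41, -146) = (1/8228 + 64/1685159) - 146*41 = 130103/815616956 - 5986 = -4882282968513/815616956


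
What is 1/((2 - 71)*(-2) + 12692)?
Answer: 1/12830 ≈ 7.7942e-5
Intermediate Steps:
1/((2 - 71)*(-2) + 12692) = 1/(-69*(-2) + 12692) = 1/(138 + 12692) = 1/12830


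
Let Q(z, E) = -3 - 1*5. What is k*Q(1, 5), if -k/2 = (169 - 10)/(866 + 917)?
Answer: 2544/1783 ≈ 1.4268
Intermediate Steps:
Q(z, E) = -8 (Q(z, E) = -3 - 5 = -8)
k = -318/1783 (k = -2*(169 - 10)/(866 + 917) = -318/1783 ≈ -0.17835)
k*Q(1, 5) = -318/1783*(-8) = 2544/1783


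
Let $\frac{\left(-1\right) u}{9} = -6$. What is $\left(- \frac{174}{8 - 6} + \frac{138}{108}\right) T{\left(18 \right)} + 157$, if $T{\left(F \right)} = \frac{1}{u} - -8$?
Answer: $- \frac{515515}{972} \approx -530.37$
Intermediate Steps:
$u = 54$ ($u = \left(-9\right) \left(-6\right) = 54$)
$T{\left(F \right)} = \frac{433}{54}$ ($T{\left(F \right)} = \frac{1}{54} - -8 = \frac{1}{54} + 8 = \frac{433}{54}$)
$\left(- \frac{174}{8 - 6} + \frac{138}{108}\right) T{\left(18 \right)} + 157 = \left(- \frac{174}{8 - 6} + \frac{138}{108}\right) \frac{433}{54} + 157 = \left(- \frac{174}{8 - 6} + 138 \cdot \frac{1}{108}\right) \frac{433}{54} + 157 = \left(- \frac{174}{2} + \frac{23}{18}\right) \frac{433}{54} + 157 = \left(\left(-174\right) \frac{1}{2} + \frac{23}{18}\right) \frac{433}{54} + 157 = \left(-87 + \frac{23}{18}\right) \frac{433}{54} + 157 = \left(- \frac{1543}{18}\right) \frac{433}{54} + 157 = - \frac{668119}{972} + 157 = - \frac{515515}{972}$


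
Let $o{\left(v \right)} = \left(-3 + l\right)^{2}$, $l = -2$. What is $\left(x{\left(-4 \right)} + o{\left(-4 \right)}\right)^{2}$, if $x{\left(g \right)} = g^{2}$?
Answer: $1681$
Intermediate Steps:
$o{\left(v \right)} = 25$ ($o{\left(v \right)} = \left(-3 - 2\right)^{2} = \left(-5\right)^{2} = 25$)
$\left(x{\left(-4 \right)} + o{\left(-4 \right)}\right)^{2} = \left(\left(-4\right)^{2} + 25\right)^{2} = \left(16 + 25\right)^{2} = 41^{2} = 1681$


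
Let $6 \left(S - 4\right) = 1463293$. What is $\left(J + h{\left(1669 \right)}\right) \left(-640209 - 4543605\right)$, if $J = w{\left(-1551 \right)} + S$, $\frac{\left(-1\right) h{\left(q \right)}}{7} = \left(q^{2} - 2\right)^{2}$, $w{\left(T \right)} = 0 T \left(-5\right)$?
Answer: $281560787621186892565$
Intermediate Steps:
$w{\left(T \right)} = 0$ ($w{\left(T \right)} = 0 \left(-5\right) = 0$)
$S = \frac{1463317}{6}$ ($S = 4 + \frac{1}{6} \cdot 1463293 = 4 + \frac{1463293}{6} = \frac{1463317}{6} \approx 2.4389 \cdot 10^{5}$)
$h{\left(q \right)} = - 7 \left(-2 + q^{2}\right)^{2}$ ($h{\left(q \right)} = - 7 \left(q^{2} - 2\right)^{2} = - 7 \left(-2 + q^{2}\right)^{2}$)
$J = \frac{1463317}{6}$ ($J = 0 + \frac{1463317}{6} = \frac{1463317}{6} \approx 2.4389 \cdot 10^{5}$)
$\left(J + h{\left(1669 \right)}\right) \left(-640209 - 4543605\right) = \left(\frac{1463317}{6} - 7 \left(-2 + 1669^{2}\right)^{2}\right) \left(-640209 - 4543605\right) = \left(\frac{1463317}{6} - 7 \left(-2 + 2785561\right)^{2}\right) \left(-5183814\right) = \left(\frac{1463317}{6} - 7 \cdot 2785559^{2}\right) \left(-5183814\right) = \left(\frac{1463317}{6} - 54315372597367\right) \left(-5183814\right) = \left(- \frac{325892234120885}{6}\right) \left(-5183814\right) = 281560787621186892565$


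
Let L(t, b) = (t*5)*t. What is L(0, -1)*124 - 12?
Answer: -12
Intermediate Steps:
L(t, b) = 5*t**2 (L(t, b) = (5*t)*t = 5*t**2)
L(0, -1)*124 - 12 = (5*0**2)*124 - 12 = (5*0)*124 - 12 = 0*124 - 12 = 0 - 12 = -12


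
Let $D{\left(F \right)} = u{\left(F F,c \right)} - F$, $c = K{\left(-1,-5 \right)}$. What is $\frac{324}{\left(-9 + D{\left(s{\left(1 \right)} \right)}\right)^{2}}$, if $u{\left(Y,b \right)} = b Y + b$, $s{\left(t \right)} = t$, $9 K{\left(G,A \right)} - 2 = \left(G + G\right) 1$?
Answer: $\frac{81}{25} \approx 3.24$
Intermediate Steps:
$K{\left(G,A \right)} = \frac{2}{9} + \frac{2 G}{9}$ ($K{\left(G,A \right)} = \frac{2}{9} + \frac{\left(G + G\right) 1}{9} = \frac{2}{9} + \frac{2 G 1}{9} = \frac{2}{9} + \frac{2 G}{9}$)
$c = 0$ ($c = \frac{2}{9} + \frac{2}{9} \left(-1\right) = \frac{2}{9} - \frac{2}{9} = 0$)
$u{\left(Y,b \right)} = b + Y b$ ($u{\left(Y,b \right)} = Y b + b = b + Y b$)
$D{\left(F \right)} = - F$ ($D{\left(F \right)} = 0 \left(1 + F F\right) - F = 0 \left(1 + F^{2}\right) - F = 0 - F = - F$)
$\frac{324}{\left(-9 + D{\left(s{\left(1 \right)} \right)}\right)^{2}} = \frac{324}{\left(-9 - 1\right)^{2}} = \frac{324}{\left(-10\right)^{2}} = \frac{324}{100} = 324 \cdot \frac{1}{100} = \frac{81}{25}$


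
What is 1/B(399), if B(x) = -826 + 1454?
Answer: 1/628 ≈ 0.0015924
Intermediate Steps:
B(x) = 628
1/B(399) = 1/628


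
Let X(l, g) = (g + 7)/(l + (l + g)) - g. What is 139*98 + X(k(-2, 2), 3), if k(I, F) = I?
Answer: 13609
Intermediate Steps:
X(l, g) = -g + (7 + g)/(g + 2*l) (X(l, g) = (7 + g)/(l + (g + l)) - g = (7 + g)/(g + 2*l) - g = -g + (7 + g)/(g + 2*l))
139*98 + X(k(-2, 2), 3) = 139*98 + (7 + 3 - 1*3**2 - 2*3*(-2))/(3 + 2*(-2)) = 13622 + (7 + 3 - 1*9 + 12)/(3 - 4) = 13622 + (7 + 3 - 9 + 12)/(-1) = 13622 - 1*13 = 13622 - 13 = 13609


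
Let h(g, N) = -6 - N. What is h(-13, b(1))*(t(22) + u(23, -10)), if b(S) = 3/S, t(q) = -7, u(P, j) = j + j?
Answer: 243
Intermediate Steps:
u(P, j) = 2*j
h(-13, b(1))*(t(22) + u(23, -10)) = (-6 - 3/1)*(-7 + 2*(-10)) = (-6 - 3)*(-7 - 20) = (-6 - 1*3)*(-27) = (-6 - 3)*(-27) = -9*(-27) = 243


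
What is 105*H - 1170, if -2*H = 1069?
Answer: -114585/2 ≈ -57293.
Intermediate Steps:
H = -1069/2 (H = -½*1069 = -1069/2 ≈ -534.50)
105*H - 1170 = 105*(-1069/2) - 1170 = -112245/2 - 1170 = -114585/2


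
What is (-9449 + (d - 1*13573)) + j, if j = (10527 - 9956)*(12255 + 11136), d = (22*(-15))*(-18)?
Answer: 13339179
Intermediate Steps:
d = 5940 (d = -330*(-18) = 5940)
j = 13356261 (j = 571*23391 = 13356261)
(-9449 + (d - 1*13573)) + j = (-9449 + (5940 - 1*13573)) + 13356261 = (-9449 + (5940 - 13573)) + 13356261 = (-9449 - 7633) + 13356261 = -17082 + 13356261 = 13339179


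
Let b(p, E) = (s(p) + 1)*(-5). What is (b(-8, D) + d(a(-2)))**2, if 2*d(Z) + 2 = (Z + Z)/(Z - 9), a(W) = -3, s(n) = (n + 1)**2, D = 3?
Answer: 1006009/16 ≈ 62876.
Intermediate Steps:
s(n) = (1 + n)**2
b(p, E) = -5 - 5*(1 + p)**2 (b(p, E) = ((1 + p)**2 + 1)*(-5) = (1 + (1 + p)**2)*(-5) = -5 - 5*(1 + p)**2)
d(Z) = -1 + Z/(-9 + Z) (d(Z) = -1 + ((Z + Z)/(Z - 9))/2 = -1 + ((2*Z)/(-9 + Z))/2 = -1 + (2*Z/(-9 + Z))/2 = -1 + Z/(-9 + Z))
(b(-8, D) + d(a(-2)))**2 = ((-5 - 5*(1 - 8)**2) + 9/(-9 - 3))**2 = ((-5 - 5*(-7)**2) + 9/(-12))**2 = ((-5 - 5*49) + 9*(-1/12))**2 = ((-5 - 245) - 3/4)**2 = (-250 - 3/4)**2 = (-1003/4)**2 = 1006009/16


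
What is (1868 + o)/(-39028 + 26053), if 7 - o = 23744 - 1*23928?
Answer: -2059/12975 ≈ -0.15869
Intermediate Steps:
o = 191 (o = 7 - (23744 - 1*23928) = 7 - (23744 - 23928) = 7 - 1*(-184) = 7 + 184 = 191)
(1868 + o)/(-39028 + 26053) = (1868 + 191)/(-39028 + 26053) = 2059/(-12975) = 2059*(-1/12975) = -2059/12975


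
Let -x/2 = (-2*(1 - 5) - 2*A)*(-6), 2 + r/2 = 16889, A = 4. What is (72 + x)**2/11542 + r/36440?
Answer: 144681117/105147620 ≈ 1.3760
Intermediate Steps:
r = 33774 (r = -4 + 2*16889 = -4 + 33778 = 33774)
x = 0 (x = -2*(-2*(1 - 5) - 2*4)*(-6) = -2*(-2*(-4) - 8)*(-6) = -2*(8 - 8)*(-6) = -0*(-6) = -2*0 = 0)
(72 + x)**2/11542 + r/36440 = (72 + 0)**2/11542 + 33774/36440 = 72**2*(1/11542) + 33774*(1/36440) = 5184*(1/11542) + 16887/18220 = 2592/5771 + 16887/18220 = 144681117/105147620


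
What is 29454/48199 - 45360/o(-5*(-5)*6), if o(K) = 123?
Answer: -727561266/1976159 ≈ -368.17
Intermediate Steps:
29454/48199 - 45360/o(-5*(-5)*6) = 29454/48199 - 45360/123 = 29454*(1/48199) - 45360*1/123 = 29454/48199 - 15120/41 = -727561266/1976159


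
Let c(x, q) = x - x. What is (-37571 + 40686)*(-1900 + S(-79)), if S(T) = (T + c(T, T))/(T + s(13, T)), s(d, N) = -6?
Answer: -100565283/17 ≈ -5.9156e+6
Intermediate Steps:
c(x, q) = 0
S(T) = T/(-6 + T) (S(T) = (T + 0)/(T - 6) = T/(-6 + T))
(-37571 + 40686)*(-1900 + S(-79)) = (-37571 + 40686)*(-1900 - 79/(-6 - 79)) = 3115*(-1900 - 79/(-85)) = 3115*(-1900 - 79*(-1/85)) = 3115*(-1900 + 79/85) = 3115*(-161421/85) = -100565283/17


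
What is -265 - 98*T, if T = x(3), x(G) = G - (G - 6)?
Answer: -853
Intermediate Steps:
x(G) = 6 (x(G) = G - (-6 + G) = G + (6 - G) = 6)
T = 6
-265 - 98*T = -265 - 98*6 = -265 - 588 = -853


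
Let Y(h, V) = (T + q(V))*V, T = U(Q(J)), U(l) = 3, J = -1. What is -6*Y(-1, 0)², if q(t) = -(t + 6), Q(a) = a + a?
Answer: 0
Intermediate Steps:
Q(a) = 2*a
q(t) = -6 - t (q(t) = -(6 + t) = -6 - t)
T = 3
Y(h, V) = V*(-3 - V) (Y(h, V) = (3 + (-6 - V))*V = (-3 - V)*V = V*(-3 - V))
-6*Y(-1, 0)² = -6*(-1*0*(3 + 0))² = -6*(-1*0*3)² = -6*0² = -6*0 = 0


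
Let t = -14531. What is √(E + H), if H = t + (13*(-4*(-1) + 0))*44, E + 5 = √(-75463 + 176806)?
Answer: √(-12248 + √101343) ≈ 109.22*I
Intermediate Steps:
E = -5 + √101343 (E = -5 + √(-75463 + 176806) = -5 + √101343 ≈ 313.34)
H = -12243 (H = -14531 + (13*(-4*(-1) + 0))*44 = -14531 + (13*(4 + 0))*44 = -14531 + (13*4)*44 = -14531 + 52*44 = -14531 + 2288 = -12243)
√(E + H) = √((-5 + √101343) - 12243) = √(-12248 + √101343)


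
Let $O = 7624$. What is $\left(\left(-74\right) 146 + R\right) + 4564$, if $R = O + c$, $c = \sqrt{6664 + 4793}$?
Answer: $1384 + 3 \sqrt{1273} \approx 1491.0$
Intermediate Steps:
$c = 3 \sqrt{1273}$ ($c = \sqrt{11457} = 3 \sqrt{1273} \approx 107.04$)
$R = 7624 + 3 \sqrt{1273} \approx 7731.0$
$\left(\left(-74\right) 146 + R\right) + 4564 = \left(\left(-74\right) 146 + \left(7624 + 3 \sqrt{1273}\right)\right) + 4564 = \left(-10804 + \left(7624 + 3 \sqrt{1273}\right)\right) + 4564 = \left(-3180 + 3 \sqrt{1273}\right) + 4564 = 1384 + 3 \sqrt{1273}$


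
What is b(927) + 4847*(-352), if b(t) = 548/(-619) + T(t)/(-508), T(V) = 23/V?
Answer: -497336122468781/291497004 ≈ -1.7061e+6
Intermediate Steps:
b(t) = -548/619 - 23/(508*t) (b(t) = 548/(-619) + (23/t)/(-508) = 548*(-1/619) + (23/t)*(-1/508) = -548/619 - 23/(508*t))
b(927) + 4847*(-352) = (1/314452)*(-14237 - 278384*927)/927 + 4847*(-352) = (1/314452)*(1/927)*(-14237 - 258061968) - 1706144 = (1/314452)*(1/927)*(-258076205) - 1706144 = -258076205/291497004 - 1706144 = -497336122468781/291497004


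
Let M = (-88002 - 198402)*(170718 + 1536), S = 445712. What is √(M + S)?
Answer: 2*I*√12333447226 ≈ 2.2211e+5*I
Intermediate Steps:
M = -49334234616 (M = -286404*172254 = -49334234616)
√(M + S) = √(-49334234616 + 445712) = √(-49333788904) = 2*I*√12333447226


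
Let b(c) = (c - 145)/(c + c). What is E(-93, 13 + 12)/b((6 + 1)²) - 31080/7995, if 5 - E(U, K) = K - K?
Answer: -230041/25584 ≈ -8.9916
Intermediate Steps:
E(U, K) = 5 (E(U, K) = 5 - (K - K) = 5 - 1*0 = 5 + 0 = 5)
b(c) = (-145 + c)/(2*c) (b(c) = (-145 + c)/((2*c)) = (-145 + c)*(1/(2*c)) = (-145 + c)/(2*c))
E(-93, 13 + 12)/b((6 + 1)²) - 31080/7995 = 5/(((-145 + (6 + 1)²)/(2*((6 + 1)²)))) - 31080/7995 = 5/(((-145 + 7²)/(2*(7²)))) - 31080*1/7995 = 5/(((½)*(-145 + 49)/49)) - 2072/533 = 5/(((½)*(1/49)*(-96))) - 2072/533 = 5/(-48/49) - 2072/533 = 5*(-49/48) - 2072/533 = -245/48 - 2072/533 = -230041/25584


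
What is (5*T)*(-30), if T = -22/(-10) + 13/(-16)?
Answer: -1665/8 ≈ -208.13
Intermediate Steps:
T = 111/80 (T = -22*(-⅒) + 13*(-1/16) = 11/5 - 13/16 = 111/80 ≈ 1.3875)
(5*T)*(-30) = (5*(111/80))*(-30) = (111/16)*(-30) = -1665/8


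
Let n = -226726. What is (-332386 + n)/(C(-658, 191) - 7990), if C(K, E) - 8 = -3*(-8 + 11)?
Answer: 559112/7991 ≈ 69.968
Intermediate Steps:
C(K, E) = -1 (C(K, E) = 8 - 3*(-8 + 11) = 8 - 3*3 = 8 - 9 = -1)
(-332386 + n)/(C(-658, 191) - 7990) = (-332386 - 226726)/(-1 - 7990) = -559112/(-7991) = -559112*(-1/7991) = 559112/7991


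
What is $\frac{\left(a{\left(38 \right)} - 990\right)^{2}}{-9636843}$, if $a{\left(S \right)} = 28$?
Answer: $- \frac{925444}{9636843} \approx -0.096032$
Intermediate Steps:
$\frac{\left(a{\left(38 \right)} - 990\right)^{2}}{-9636843} = \frac{\left(28 - 990\right)^{2}}{-9636843} = \left(-962\right)^{2} \left(- \frac{1}{9636843}\right) = 925444 \left(- \frac{1}{9636843}\right) = - \frac{925444}{9636843}$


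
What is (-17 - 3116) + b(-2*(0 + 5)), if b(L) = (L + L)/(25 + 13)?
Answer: -59537/19 ≈ -3133.5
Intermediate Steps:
b(L) = L/19 (b(L) = (2*L)/38 = (2*L)*(1/38) = L/19)
(-17 - 3116) + b(-2*(0 + 5)) = (-17 - 3116) + (-2*(0 + 5))/19 = -3133 + (-2*5)/19 = -3133 + (1/19)*(-10) = -3133 - 10/19 = -59537/19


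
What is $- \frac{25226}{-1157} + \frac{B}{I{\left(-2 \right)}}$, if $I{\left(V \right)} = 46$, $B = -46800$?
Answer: $- \frac{26493602}{26611} \approx -995.59$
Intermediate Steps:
$- \frac{25226}{-1157} + \frac{B}{I{\left(-2 \right)}} = - \frac{25226}{-1157} - \frac{46800}{46} = \left(-25226\right) \left(- \frac{1}{1157}\right) - \frac{23400}{23} = \frac{25226}{1157} - \frac{23400}{23} = - \frac{26493602}{26611}$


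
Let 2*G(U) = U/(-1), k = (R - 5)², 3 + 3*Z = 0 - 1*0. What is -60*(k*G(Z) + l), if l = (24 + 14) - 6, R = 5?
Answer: -1920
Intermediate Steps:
Z = -1 (Z = -1 + (0 - 1*0)/3 = -1 + (0 + 0)/3 = -1 + (⅓)*0 = -1 + 0 = -1)
k = 0 (k = (5 - 5)² = 0² = 0)
G(U) = -U/2 (G(U) = (U/(-1))/2 = (U*(-1))/2 = (-U)/2 = -U/2)
l = 32 (l = 38 - 6 = 32)
-60*(k*G(Z) + l) = -60*(0*(-½*(-1)) + 32) = -60*(0*(½) + 32) = -60*(0 + 32) = -60*32 = -1920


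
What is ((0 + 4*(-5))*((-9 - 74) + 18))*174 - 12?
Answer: 226188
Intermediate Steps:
((0 + 4*(-5))*((-9 - 74) + 18))*174 - 12 = ((0 - 20)*(-83 + 18))*174 - 12 = -20*(-65)*174 - 12 = 1300*174 - 12 = 226200 - 12 = 226188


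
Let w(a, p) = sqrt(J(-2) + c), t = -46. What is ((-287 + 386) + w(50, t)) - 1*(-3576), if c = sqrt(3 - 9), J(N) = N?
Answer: 3675 + sqrt(-2 + I*sqrt(6)) ≈ 3675.8 + 1.6066*I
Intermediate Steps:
c = I*sqrt(6) (c = sqrt(-6) = I*sqrt(6) ≈ 2.4495*I)
w(a, p) = sqrt(-2 + I*sqrt(6))
((-287 + 386) + w(50, t)) - 1*(-3576) = ((-287 + 386) + sqrt(-2 + I*sqrt(6))) - 1*(-3576) = (99 + sqrt(-2 + I*sqrt(6))) + 3576 = 3675 + sqrt(-2 + I*sqrt(6))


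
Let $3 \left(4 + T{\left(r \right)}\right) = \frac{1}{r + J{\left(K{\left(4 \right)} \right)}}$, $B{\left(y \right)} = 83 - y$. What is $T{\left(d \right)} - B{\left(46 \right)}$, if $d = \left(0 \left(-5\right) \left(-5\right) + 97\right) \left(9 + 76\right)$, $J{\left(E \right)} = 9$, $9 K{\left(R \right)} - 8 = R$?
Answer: $- \frac{1015241}{24762} \approx -41.0$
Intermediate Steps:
$K{\left(R \right)} = \frac{8}{9} + \frac{R}{9}$
$d = 8245$ ($d = \left(0 \left(-5\right) + 97\right) 85 = \left(0 + 97\right) 85 = 97 \cdot 85 = 8245$)
$T{\left(r \right)} = -4 + \frac{1}{3 \left(9 + r\right)}$ ($T{\left(r \right)} = -4 + \frac{1}{3 \left(r + 9\right)} = -4 + \frac{1}{3 \left(9 + r\right)}$)
$T{\left(d \right)} - B{\left(46 \right)} = \frac{-107 - 98940}{3 \left(9 + 8245\right)} - \left(83 - 46\right) = \frac{-107 - 98940}{3 \cdot 8254} - \left(83 - 46\right) = \frac{1}{3} \cdot \frac{1}{8254} \left(-99047\right) - 37 = - \frac{99047}{24762} - 37 = - \frac{1015241}{24762}$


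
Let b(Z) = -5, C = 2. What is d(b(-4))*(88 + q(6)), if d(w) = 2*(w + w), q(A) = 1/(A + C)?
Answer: -3525/2 ≈ -1762.5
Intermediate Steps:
q(A) = 1/(2 + A) (q(A) = 1/(A + 2) = 1/(2 + A))
d(w) = 4*w (d(w) = 2*(2*w) = 4*w)
d(b(-4))*(88 + q(6)) = (4*(-5))*(88 + 1/(2 + 6)) = -20*(88 + 1/8) = -20*(88 + ⅛) = -20*705/8 = -3525/2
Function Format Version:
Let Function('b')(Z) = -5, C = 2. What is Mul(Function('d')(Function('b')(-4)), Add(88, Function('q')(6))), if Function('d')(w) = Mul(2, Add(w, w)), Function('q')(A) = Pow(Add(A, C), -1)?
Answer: Rational(-3525, 2) ≈ -1762.5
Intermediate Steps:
Function('q')(A) = Pow(Add(2, A), -1) (Function('q')(A) = Pow(Add(A, 2), -1) = Pow(Add(2, A), -1))
Function('d')(w) = Mul(4, w) (Function('d')(w) = Mul(2, Mul(2, w)) = Mul(4, w))
Mul(Function('d')(Function('b')(-4)), Add(88, Function('q')(6))) = Mul(Mul(4, -5), Add(88, Pow(Add(2, 6), -1))) = Mul(-20, Add(88, Pow(8, -1))) = Mul(-20, Add(88, Rational(1, 8))) = Mul(-20, Rational(705, 8)) = Rational(-3525, 2)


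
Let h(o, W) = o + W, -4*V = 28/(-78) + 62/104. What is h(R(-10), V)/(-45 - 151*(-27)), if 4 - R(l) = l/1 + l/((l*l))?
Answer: 43807/12579840 ≈ 0.0034823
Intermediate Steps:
V = -37/624 (V = -(28/(-78) + 62/104)/4 = -(28*(-1/78) + 62*(1/104))/4 = -(-14/39 + 31/52)/4 = -¼*37/156 = -37/624 ≈ -0.059295)
R(l) = 4 - l - 1/l (R(l) = 4 - (l/1 + l/((l*l))) = 4 - (l*1 + l/(l²)) = 4 - (l + l/l²) = 4 - (l + 1/l) = 4 + (-l - 1/l) = 4 - l - 1/l)
h(o, W) = W + o
h(R(-10), V)/(-45 - 151*(-27)) = (-37/624 + (4 - 1*(-10) - 1/(-10)))/(-45 - 151*(-27)) = (-37/624 + (4 + 10 - 1*(-⅒)))/(-45 + 4077) = (-37/624 + (4 + 10 + ⅒))/4032 = (-37/624 + 141/10)*(1/4032) = (43807/3120)*(1/4032) = 43807/12579840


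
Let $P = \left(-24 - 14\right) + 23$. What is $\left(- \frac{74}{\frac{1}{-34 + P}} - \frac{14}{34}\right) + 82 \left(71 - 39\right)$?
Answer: $\frac{106243}{17} \approx 6249.6$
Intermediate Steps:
$P = -15$ ($P = -38 + 23 = -15$)
$\left(- \frac{74}{\frac{1}{-34 + P}} - \frac{14}{34}\right) + 82 \left(71 - 39\right) = \left(- \frac{74}{\frac{1}{-34 - 15}} - \frac{14}{34}\right) + 82 \left(71 - 39\right) = \left(- \frac{74}{\frac{1}{-49}} - \frac{7}{17}\right) + 82 \left(71 - 39\right) = \left(- \frac{74}{- \frac{1}{49}} - \frac{7}{17}\right) + 82 \cdot 32 = \left(\left(-74\right) \left(-49\right) - \frac{7}{17}\right) + 2624 = \left(3626 - \frac{7}{17}\right) + 2624 = \frac{61635}{17} + 2624 = \frac{106243}{17}$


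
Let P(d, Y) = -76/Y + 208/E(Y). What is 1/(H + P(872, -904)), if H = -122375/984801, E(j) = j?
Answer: -222565026/60155183 ≈ -3.6998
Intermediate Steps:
P(d, Y) = 132/Y (P(d, Y) = -76/Y + 208/Y = 132/Y)
H = -122375/984801 (H = -122375*1/984801 = -122375/984801 ≈ -0.12426)
1/(H + P(872, -904)) = 1/(-122375/984801 + 132/(-904)) = 1/(-122375/984801 + 132*(-1/904)) = 1/(-122375/984801 - 33/226) = 1/(-60155183/222565026) = -222565026/60155183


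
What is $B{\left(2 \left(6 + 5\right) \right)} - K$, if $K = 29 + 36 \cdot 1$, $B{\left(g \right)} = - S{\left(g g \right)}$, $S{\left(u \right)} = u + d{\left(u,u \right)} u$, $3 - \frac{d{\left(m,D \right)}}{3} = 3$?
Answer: $-549$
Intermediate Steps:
$d{\left(m,D \right)} = 0$ ($d{\left(m,D \right)} = 9 - 9 = 0$)
$S{\left(u \right)} = u$ ($S{\left(u \right)} = u + 0 u = u + 0 = u$)
$B{\left(g \right)} = - g^{2}$ ($B{\left(g \right)} = - g g = - g^{2}$)
$K = 65$ ($K = 29 + 36 = 65$)
$B{\left(2 \left(6 + 5\right) \right)} - K = - \left(2 \left(6 + 5\right)\right)^{2} - 65 = - \left(2 \cdot 11\right)^{2} - 65 = - 22^{2} - 65 = \left(-1\right) 484 - 65 = -484 - 65 = -549$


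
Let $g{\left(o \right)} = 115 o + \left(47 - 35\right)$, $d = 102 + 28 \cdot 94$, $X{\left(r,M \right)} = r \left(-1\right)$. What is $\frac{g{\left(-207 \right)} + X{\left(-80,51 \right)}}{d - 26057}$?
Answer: $\frac{23713}{23323} \approx 1.0167$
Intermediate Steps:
$X{\left(r,M \right)} = - r$
$d = 2734$ ($d = 102 + 2632 = 2734$)
$g{\left(o \right)} = 12 + 115 o$ ($g{\left(o \right)} = 115 o + 12 = 12 + 115 o$)
$\frac{g{\left(-207 \right)} + X{\left(-80,51 \right)}}{d - 26057} = \frac{\left(12 + 115 \left(-207\right)\right) - -80}{2734 - 26057} = \frac{\left(12 - 23805\right) + 80}{-23323} = \left(-23793 + 80\right) \left(- \frac{1}{23323}\right) = \left(-23713\right) \left(- \frac{1}{23323}\right) = \frac{23713}{23323}$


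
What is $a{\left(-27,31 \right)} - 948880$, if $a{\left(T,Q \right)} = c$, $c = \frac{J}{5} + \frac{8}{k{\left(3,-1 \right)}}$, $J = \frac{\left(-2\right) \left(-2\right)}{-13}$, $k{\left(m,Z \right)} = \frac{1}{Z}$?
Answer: $- \frac{61677724}{65} \approx -9.4889 \cdot 10^{5}$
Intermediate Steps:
$J = - \frac{4}{13}$ ($J = 4 \left(- \frac{1}{13}\right) = - \frac{4}{13} \approx -0.30769$)
$c = - \frac{524}{65}$ ($c = - \frac{4}{13 \cdot 5} + \frac{8}{\frac{1}{-1}} = \left(- \frac{4}{13}\right) \frac{1}{5} + \frac{8}{-1} = - \frac{4}{65} + 8 \left(-1\right) = - \frac{4}{65} - 8 = - \frac{524}{65} \approx -8.0615$)
$a{\left(T,Q \right)} = - \frac{524}{65}$
$a{\left(-27,31 \right)} - 948880 = - \frac{524}{65} - 948880 = - \frac{61677724}{65}$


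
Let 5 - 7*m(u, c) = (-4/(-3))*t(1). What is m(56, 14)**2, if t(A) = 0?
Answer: 25/49 ≈ 0.51020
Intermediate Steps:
m(u, c) = 5/7 (m(u, c) = 5/7 - (-4/(-3))*0/7 = 5/7 - (-4*(-1)/3)*0/7 = 5/7 - (-1*(-4/3))*0/7 = 5/7 - 4*0/21 = 5/7 - 1/7*0 = 5/7 + 0 = 5/7)
m(56, 14)**2 = (5/7)**2 = 25/49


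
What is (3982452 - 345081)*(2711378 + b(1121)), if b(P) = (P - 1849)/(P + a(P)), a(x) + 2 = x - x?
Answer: 3678632432131078/373 ≈ 9.8623e+12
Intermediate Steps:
a(x) = -2 (a(x) = -2 + (x - x) = -2 + 0 = -2)
b(P) = (-1849 + P)/(-2 + P) (b(P) = (P - 1849)/(P - 2) = (-1849 + P)/(-2 + P))
(3982452 - 345081)*(2711378 + b(1121)) = (3982452 - 345081)*(2711378 + (-1849 + 1121)/(-2 + 1121)) = 3637371*(2711378 - 728/1119) = 3637371*(3034031254/1119) = 3678632432131078/373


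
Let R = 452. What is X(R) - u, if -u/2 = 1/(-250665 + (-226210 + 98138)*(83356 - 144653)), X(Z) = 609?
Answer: 4780758839873/7850178719 ≈ 609.00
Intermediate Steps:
u = -2/7850178719 (u = -2/(-250665 + (-226210 + 98138)*(83356 - 144653)) = -2/(-250665 - 128072*(-61297)) = -2/(-250665 + 7850429384) = -2/7850178719 ≈ -2.5477e-10)
X(R) - u = 609 - 1*(-2/7850178719) = 609 + 2/7850178719 = 4780758839873/7850178719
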